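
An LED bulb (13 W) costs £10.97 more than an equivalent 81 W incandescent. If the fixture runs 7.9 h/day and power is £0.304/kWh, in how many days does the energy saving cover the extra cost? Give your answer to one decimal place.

Power saved = 81 − 13 = 68 W
Daily energy saved = 68 W × 7.9 h = 537.2 Wh = 0.5372 kWh
Daily savings = 0.5372 × £0.304 = £0.1633
Payback = £10.97 / £0.1633 per day = 67.17 days

67.2 days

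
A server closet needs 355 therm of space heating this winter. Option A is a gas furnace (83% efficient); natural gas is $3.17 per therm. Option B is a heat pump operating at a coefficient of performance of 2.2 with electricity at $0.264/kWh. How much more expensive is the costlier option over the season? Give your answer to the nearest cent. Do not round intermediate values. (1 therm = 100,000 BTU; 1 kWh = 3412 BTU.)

$107.31

Heat load = 355 therm × 100,000 = 35,500,000 BTU
Gas: input = 35,500,000 / 0.83 = 42,771,084 BTU = 427.7 therm → 427.7 × $3.17 = $1,355.84
Heat pump: 35,500,000 BTU / 3412 = 10,400 kWh heat; / 2.2 = 4,729 kWh in → × $0.264 = $1,248.53
Difference = |$1,355.84 − $1,248.53| = $107.31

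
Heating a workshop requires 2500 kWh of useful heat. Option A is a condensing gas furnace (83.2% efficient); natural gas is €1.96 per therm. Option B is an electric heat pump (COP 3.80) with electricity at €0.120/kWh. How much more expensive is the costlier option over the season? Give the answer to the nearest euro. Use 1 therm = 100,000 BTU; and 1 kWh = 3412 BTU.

€122

Heat load = 2500 kWh × 3412 = 8,530,000 BTU
Gas: input = 8,530,000 / 0.832 = 10,252,404 BTU = 102.5 therm → 102.5 × €1.96 = €200.95
Heat pump: 8,530,000 BTU / 3412 = 2,500 kWh heat; / 3.80 = 657.9 kWh in → × €0.120 = €78.95
Difference = |€200.95 − €78.95| = €122.00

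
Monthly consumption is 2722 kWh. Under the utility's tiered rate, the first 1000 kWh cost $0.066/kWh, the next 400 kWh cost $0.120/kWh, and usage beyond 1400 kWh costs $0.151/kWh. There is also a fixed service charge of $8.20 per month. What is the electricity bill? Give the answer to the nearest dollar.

$322

First 1000 kWh × $0.066 = $66.00
Next 400 kWh × $0.120 = $48.00
Remaining 1322 kWh × $0.151 = $199.62
Energy charge = $313.62; + service $8.20 = $321.82 ≈ $322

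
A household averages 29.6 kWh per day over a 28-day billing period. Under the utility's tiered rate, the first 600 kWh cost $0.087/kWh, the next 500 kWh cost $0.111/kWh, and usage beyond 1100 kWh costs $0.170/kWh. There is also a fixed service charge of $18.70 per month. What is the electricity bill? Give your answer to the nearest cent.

$96.30

Usage = 29.6 kWh/day × 28 days = 828.8 kWh
First 600 kWh × $0.087 = $52.20
Next 228.8 kWh × $0.111 = $25.40
Remaining tier: 0 kWh (not reached)
Energy charge = $77.60; + service $18.70 = $96.30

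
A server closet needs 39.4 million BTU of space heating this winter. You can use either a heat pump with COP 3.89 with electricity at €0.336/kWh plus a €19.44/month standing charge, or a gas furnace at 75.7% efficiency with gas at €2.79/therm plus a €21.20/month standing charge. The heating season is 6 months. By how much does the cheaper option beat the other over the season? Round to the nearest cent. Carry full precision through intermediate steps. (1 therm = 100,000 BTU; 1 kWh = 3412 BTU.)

Heat load = 39.4 × 10⁶ BTU = 39,400,000 BTU
Gas: input = 39,400,000 / 0.757 = 52,047,556 BTU = 520.5 therm → 520.5 × €2.79 = €1,452.13; + 6 × €21.20 standing = €1,579.33
Heat pump: 39,400,000 BTU / 3412 = 11,550 kWh heat; / 3.89 = 2,969 kWh in → × €0.336 = €997.42; + 6 × €19.44 standing = €1,114.06
Difference = |€1,579.33 − €1,114.06| = €465.27

€465.27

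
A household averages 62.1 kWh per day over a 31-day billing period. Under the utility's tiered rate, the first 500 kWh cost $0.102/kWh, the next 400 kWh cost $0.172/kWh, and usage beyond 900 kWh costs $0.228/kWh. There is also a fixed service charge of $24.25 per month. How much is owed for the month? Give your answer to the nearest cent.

Usage = 62.1 kWh/day × 31 days = 1925.1 kWh
First 500 kWh × $0.102 = $51.00
Next 400 kWh × $0.172 = $68.80
Remaining 1025.1 kWh × $0.228 = $233.72
Energy charge = $353.52; + service $24.25 = $377.77

$377.77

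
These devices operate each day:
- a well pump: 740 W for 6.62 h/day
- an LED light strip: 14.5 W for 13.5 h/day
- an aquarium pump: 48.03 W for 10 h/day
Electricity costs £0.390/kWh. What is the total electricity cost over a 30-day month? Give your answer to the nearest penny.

well pump: 740 W × 6.62 h × 30 d = 146,964 Wh = 147 kWh
LED light strip: 14.5 W × 13.5 h × 30 d = 5,872 Wh = 5.872 kWh
aquarium pump: 48.03 W × 10 h × 30 d = 14,409 Wh = 14.41 kWh
Total energy = 147 + 5.872 + 14.41 = 167.2 kWh
Cost = 167.2 kWh × £0.390 = £65.23

£65.23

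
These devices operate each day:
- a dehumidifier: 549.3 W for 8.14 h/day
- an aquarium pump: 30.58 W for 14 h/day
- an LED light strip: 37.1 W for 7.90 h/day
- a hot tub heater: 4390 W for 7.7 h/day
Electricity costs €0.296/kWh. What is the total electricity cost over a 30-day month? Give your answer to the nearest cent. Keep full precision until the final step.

€346.28

dehumidifier: 549.3 W × 8.14 h × 30 d = 134,139 Wh = 134.1 kWh
aquarium pump: 30.58 W × 14 h × 30 d = 12,844 Wh = 12.84 kWh
LED light strip: 37.1 W × 7.90 h × 30 d = 8,793 Wh = 8.793 kWh
hot tub heater: 4390 W × 7.7 h × 30 d = 1,014,090 Wh = 1,014 kWh
Total energy = 134.1 + 12.84 + 8.793 + 1,014 = 1,170 kWh
Cost = 1,170 kWh × €0.296 = €346.28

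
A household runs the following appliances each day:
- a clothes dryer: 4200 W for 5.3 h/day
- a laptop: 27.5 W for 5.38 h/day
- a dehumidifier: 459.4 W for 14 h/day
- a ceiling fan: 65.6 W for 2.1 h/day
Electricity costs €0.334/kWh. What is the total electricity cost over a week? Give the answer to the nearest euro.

clothes dryer: 4200 W × 5.3 h × 7 d = 155,820 Wh = 155.8 kWh
laptop: 27.5 W × 5.38 h × 7 d = 1,036 Wh = 1.036 kWh
dehumidifier: 459.4 W × 14 h × 7 d = 45,021 Wh = 45.02 kWh
ceiling fan: 65.6 W × 2.1 h × 7 d = 964 Wh = 0.9643 kWh
Total energy = 155.8 + 1.036 + 45.02 + 0.9643 = 202.8 kWh
Cost = 202.8 kWh × €0.334 = €67.75 ≈ €68

€68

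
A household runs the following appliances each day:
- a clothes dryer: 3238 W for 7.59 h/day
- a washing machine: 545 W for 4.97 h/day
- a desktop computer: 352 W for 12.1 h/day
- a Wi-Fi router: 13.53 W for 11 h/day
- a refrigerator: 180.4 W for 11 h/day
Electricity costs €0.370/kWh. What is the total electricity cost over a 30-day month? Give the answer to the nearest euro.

clothes dryer: 3238 W × 7.59 h × 30 d = 737,293 Wh = 737.3 kWh
washing machine: 545 W × 4.97 h × 30 d = 81,260 Wh = 81.26 kWh
desktop computer: 352 W × 12.1 h × 30 d = 127,776 Wh = 127.8 kWh
Wi-Fi router: 13.53 W × 11 h × 30 d = 4,465 Wh = 4.465 kWh
refrigerator: 180.4 W × 11 h × 30 d = 59,532 Wh = 59.53 kWh
Total energy = 737.3 + 81.26 + 127.8 + 4.465 + 59.53 = 1,010 kWh
Cost = 1,010 kWh × €0.370 = €373.82 ≈ €374

€374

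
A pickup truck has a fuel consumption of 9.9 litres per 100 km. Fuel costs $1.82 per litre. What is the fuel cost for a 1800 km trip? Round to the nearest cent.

Fuel = 9.9 L/100 km × 1800 km / 100 = 178.2 L
Cost = 178.2 L × $1.82/L = $324.32

$324.32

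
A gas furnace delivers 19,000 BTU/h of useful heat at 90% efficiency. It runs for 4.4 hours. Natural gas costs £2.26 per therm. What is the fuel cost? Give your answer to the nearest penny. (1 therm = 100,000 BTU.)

£2.10

Heat delivered = 19,000 BTU/h × 4.4 h = 83,600 BTU
Gas input = 83,600 / 0.90 = 92,889 BTU
= 92,889 / 100,000 = 0.9289 therm
Cost = 0.9289 × £2.26/therm = £2.10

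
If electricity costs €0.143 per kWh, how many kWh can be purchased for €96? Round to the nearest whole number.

671 kWh

€96 / €0.143 per kWh = 671.3 kWh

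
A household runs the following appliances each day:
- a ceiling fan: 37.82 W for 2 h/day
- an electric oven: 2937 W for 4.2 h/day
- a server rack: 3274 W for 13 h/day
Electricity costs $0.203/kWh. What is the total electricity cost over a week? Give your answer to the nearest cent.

$78.12

ceiling fan: 37.82 W × 2 h × 7 d = 529 Wh = 0.5295 kWh
electric oven: 2937 W × 4.2 h × 7 d = 86,348 Wh = 86.35 kWh
server rack: 3274 W × 13 h × 7 d = 297,934 Wh = 297.9 kWh
Total energy = 0.5295 + 86.35 + 297.9 = 384.8 kWh
Cost = 384.8 kWh × $0.203 = $78.12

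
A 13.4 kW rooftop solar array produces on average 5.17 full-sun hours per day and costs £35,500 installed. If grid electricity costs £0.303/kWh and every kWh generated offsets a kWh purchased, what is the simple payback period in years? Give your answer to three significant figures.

4.63 years

Daily generation = 13.4 kW × 5.17 h = 69.28 kWh
Annual generation = 69.28 × 365 = 25286 kWh
Annual savings = 25286 × £0.303 = £7,661.80
Payback = £35,500 / £7,661.80 = 4.63 years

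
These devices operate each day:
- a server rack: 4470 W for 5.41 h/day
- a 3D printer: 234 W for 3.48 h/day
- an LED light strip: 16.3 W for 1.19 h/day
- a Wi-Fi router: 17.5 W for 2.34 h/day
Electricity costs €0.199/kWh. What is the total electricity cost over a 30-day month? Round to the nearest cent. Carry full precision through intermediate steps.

server rack: 4470 W × 5.41 h × 30 d = 725,481 Wh = 725.5 kWh
3D printer: 234 W × 3.48 h × 30 d = 24,430 Wh = 24.43 kWh
LED light strip: 16.3 W × 1.19 h × 30 d = 582 Wh = 0.5819 kWh
Wi-Fi router: 17.5 W × 2.34 h × 30 d = 1,228 Wh = 1.228 kWh
Total energy = 725.5 + 24.43 + 0.5819 + 1.228 = 751.7 kWh
Cost = 751.7 kWh × €0.199 = €149.59

€149.59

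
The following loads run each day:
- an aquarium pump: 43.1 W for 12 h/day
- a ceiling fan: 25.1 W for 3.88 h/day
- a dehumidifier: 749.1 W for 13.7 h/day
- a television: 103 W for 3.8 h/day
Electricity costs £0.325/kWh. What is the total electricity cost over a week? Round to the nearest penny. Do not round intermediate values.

aquarium pump: 43.1 W × 12 h × 7 d = 3,620 Wh = 3.62 kWh
ceiling fan: 25.1 W × 3.88 h × 7 d = 682 Wh = 0.6817 kWh
dehumidifier: 749.1 W × 13.7 h × 7 d = 71,839 Wh = 71.84 kWh
television: 103 W × 3.8 h × 7 d = 2,740 Wh = 2.74 kWh
Total energy = 3.62 + 0.6817 + 71.84 + 2.74 = 78.88 kWh
Cost = 78.88 kWh × £0.325 = £25.64

£25.64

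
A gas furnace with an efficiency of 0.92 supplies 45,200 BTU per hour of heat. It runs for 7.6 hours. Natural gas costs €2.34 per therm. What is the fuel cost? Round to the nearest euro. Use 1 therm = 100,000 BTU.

€9

Heat delivered = 45,200 BTU/h × 7.6 h = 343,520 BTU
Gas input = 343,520 / 0.92 = 373,391 BTU
= 373,391 / 100,000 = 3.734 therm
Cost = 3.734 × €2.34/therm = €8.74 ≈ €9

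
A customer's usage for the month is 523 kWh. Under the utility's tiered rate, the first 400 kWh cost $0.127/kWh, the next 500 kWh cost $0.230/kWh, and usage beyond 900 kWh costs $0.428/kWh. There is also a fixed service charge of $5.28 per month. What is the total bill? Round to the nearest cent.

First 400 kWh × $0.127 = $50.80
Next 123 kWh × $0.230 = $28.29
Remaining tier: 0 kWh (not reached)
Energy charge = $79.09; + service $5.28 = $84.37

$84.37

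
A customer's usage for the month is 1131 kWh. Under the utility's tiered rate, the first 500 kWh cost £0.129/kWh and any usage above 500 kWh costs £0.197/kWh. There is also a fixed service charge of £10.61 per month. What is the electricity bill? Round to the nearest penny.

£199.42

First 500 kWh × £0.129 = £64.50
Remaining 631 kWh × £0.197 = £124.31
Energy charge = £188.81; + service £10.61 = £199.42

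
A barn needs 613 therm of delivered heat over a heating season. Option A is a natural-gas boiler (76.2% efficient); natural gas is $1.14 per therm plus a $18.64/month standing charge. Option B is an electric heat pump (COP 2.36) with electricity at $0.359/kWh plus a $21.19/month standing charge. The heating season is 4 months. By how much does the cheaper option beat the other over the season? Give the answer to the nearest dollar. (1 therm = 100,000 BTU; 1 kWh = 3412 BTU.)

Heat load = 613 therm × 100,000 = 61,300,000 BTU
Gas: input = 61,300,000 / 0.762 = 80,446,194 BTU = 804.5 therm → 804.5 × $1.14 = $917.09; + 4 × $18.64 standing = $991.65
Heat pump: 61,300,000 BTU / 3412 = 17,970 kWh heat; / 2.36 = 7,613 kWh in → × $0.359 = $2,732.96; + 4 × $21.19 standing = $2,817.72
Difference = |$991.65 − $2,817.72| = $1,826.08 ≈ $1826

$1826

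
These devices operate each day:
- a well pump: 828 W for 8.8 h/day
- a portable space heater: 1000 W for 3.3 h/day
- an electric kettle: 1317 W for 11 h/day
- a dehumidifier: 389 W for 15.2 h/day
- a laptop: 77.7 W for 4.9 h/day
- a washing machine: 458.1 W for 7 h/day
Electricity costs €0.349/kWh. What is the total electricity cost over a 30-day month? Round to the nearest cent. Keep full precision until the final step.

well pump: 828 W × 8.8 h × 30 d = 218,592 Wh = 218.6 kWh
portable space heater: 1000 W × 3.3 h × 30 d = 99,000 Wh = 99 kWh
electric kettle: 1317 W × 11 h × 30 d = 434,610 Wh = 434.6 kWh
dehumidifier: 389 W × 15.2 h × 30 d = 177,384 Wh = 177.4 kWh
laptop: 77.7 W × 4.9 h × 30 d = 11,422 Wh = 11.42 kWh
washing machine: 458.1 W × 7 h × 30 d = 96,201 Wh = 96.2 kWh
Total energy = 218.6 + 99 + 434.6 + 177.4 + 11.42 + 96.2 = 1,037 kWh
Cost = 1,037 kWh × €0.349 = €361.99

€361.99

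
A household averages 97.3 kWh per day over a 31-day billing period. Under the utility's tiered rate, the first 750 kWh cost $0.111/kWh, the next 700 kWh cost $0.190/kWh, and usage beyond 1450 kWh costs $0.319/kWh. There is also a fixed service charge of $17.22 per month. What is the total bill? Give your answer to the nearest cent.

Usage = 97.3 kWh/day × 31 days = 3016.3 kWh
First 750 kWh × $0.111 = $83.25
Next 700 kWh × $0.190 = $133.00
Remaining 1566.3 kWh × $0.319 = $499.65
Energy charge = $715.90; + service $17.22 = $733.12

$733.12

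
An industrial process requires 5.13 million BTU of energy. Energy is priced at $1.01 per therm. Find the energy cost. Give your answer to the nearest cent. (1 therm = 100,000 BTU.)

$51.81

5.13 million BTU × (10 therm/million BTU) = 51.3 therm
Cost = 51.3 therm × $1.01/therm = $51.81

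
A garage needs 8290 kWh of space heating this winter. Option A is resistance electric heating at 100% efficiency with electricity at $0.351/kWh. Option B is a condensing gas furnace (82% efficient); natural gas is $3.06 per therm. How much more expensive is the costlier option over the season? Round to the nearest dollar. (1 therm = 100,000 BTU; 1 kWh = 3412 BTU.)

Heat load = 8290 kWh × 3412 = 28,285,480 BTU
Gas: input = 28,285,480 / 0.82 = 34,494,488 BTU = 344.9 therm → 344.9 × $3.06 = $1,055.53
Electric: 28,285,480 BTU / 3412 = 8,290 kWh → × $0.351 = $2,909.79
Difference = |$1,055.53 − $2,909.79| = $1,854.26 ≈ $1854

$1854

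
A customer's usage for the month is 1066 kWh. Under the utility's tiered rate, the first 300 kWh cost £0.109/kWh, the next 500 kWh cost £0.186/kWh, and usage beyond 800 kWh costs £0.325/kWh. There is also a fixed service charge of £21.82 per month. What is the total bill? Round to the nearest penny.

First 300 kWh × £0.109 = £32.70
Next 500 kWh × £0.186 = £93.00
Remaining 266 kWh × £0.325 = £86.45
Energy charge = £212.15; + service £21.82 = £233.97

£233.97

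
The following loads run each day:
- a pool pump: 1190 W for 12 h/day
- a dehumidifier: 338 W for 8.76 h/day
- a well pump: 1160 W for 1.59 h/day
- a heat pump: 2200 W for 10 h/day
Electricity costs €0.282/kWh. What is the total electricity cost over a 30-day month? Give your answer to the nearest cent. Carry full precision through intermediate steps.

€347.58

pool pump: 1190 W × 12 h × 30 d = 428,400 Wh = 428.4 kWh
dehumidifier: 338 W × 8.76 h × 30 d = 88,826 Wh = 88.83 kWh
well pump: 1160 W × 1.59 h × 30 d = 55,332 Wh = 55.33 kWh
heat pump: 2200 W × 10 h × 30 d = 660,000 Wh = 660 kWh
Total energy = 428.4 + 88.83 + 55.33 + 660 = 1,233 kWh
Cost = 1,233 kWh × €0.282 = €347.58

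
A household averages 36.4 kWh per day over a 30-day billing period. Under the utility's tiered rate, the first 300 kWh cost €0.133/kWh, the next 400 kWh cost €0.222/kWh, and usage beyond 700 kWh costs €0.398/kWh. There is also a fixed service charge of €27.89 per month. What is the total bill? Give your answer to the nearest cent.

€312.61

Usage = 36.4 kWh/day × 30 days = 1092 kWh
First 300 kWh × €0.133 = €39.90
Next 400 kWh × €0.222 = €88.80
Remaining 392 kWh × €0.398 = €156.02
Energy charge = €284.72; + service €27.89 = €312.61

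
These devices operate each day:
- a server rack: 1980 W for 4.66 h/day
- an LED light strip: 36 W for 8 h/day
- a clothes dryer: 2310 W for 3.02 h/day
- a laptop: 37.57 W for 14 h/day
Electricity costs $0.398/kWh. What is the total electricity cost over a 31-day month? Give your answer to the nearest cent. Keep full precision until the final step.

$209.96

server rack: 1980 W × 4.66 h × 31 d = 286,031 Wh = 286 kWh
LED light strip: 36 W × 8 h × 31 d = 8,928 Wh = 8.928 kWh
clothes dryer: 2310 W × 3.02 h × 31 d = 216,262 Wh = 216.3 kWh
laptop: 37.57 W × 14 h × 31 d = 16,305 Wh = 16.31 kWh
Total energy = 286 + 8.928 + 216.3 + 16.31 = 527.5 kWh
Cost = 527.5 kWh × $0.398 = $209.96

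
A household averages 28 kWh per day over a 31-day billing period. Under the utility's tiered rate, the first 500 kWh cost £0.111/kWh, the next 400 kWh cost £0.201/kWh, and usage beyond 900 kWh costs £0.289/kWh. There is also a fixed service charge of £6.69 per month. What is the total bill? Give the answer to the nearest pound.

£136

Usage = 28 kWh/day × 31 days = 868 kWh
First 500 kWh × £0.111 = £55.50
Next 368 kWh × £0.201 = £73.97
Remaining tier: 0 kWh (not reached)
Energy charge = £129.47; + service £6.69 = £136.16 ≈ £136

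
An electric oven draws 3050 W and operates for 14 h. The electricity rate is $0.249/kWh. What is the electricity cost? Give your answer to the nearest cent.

Energy = 3050 W × 14 h = 42,700 Wh = 42.7 kWh
Cost = 42.7 kWh × $0.249/kWh = $10.63

$10.63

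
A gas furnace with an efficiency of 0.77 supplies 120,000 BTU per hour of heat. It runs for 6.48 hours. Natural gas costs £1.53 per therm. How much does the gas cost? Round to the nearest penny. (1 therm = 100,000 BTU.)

£15.45

Heat delivered = 120,000 BTU/h × 6.48 h = 777,600 BTU
Gas input = 777,600 / 0.77 = 1,009,870 BTU
= 1,009,870 / 100,000 = 10.1 therm
Cost = 10.1 × £1.53/therm = £15.45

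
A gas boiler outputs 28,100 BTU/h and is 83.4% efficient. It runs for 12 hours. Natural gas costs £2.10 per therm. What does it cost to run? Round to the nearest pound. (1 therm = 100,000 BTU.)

Heat delivered = 28,100 BTU/h × 12 h = 337,200 BTU
Gas input = 337,200 / 0.834 = 404,317 BTU
= 404,317 / 100,000 = 4.043 therm
Cost = 4.043 × £2.10/therm = £8.49 ≈ £8

£8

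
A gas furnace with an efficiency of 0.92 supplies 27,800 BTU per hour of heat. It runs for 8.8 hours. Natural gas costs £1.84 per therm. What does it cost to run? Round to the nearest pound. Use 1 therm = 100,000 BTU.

£5

Heat delivered = 27,800 BTU/h × 8.8 h = 244,640 BTU
Gas input = 244,640 / 0.92 = 265,913 BTU
= 265,913 / 100,000 = 2.659 therm
Cost = 2.659 × £1.84/therm = £4.89 ≈ £5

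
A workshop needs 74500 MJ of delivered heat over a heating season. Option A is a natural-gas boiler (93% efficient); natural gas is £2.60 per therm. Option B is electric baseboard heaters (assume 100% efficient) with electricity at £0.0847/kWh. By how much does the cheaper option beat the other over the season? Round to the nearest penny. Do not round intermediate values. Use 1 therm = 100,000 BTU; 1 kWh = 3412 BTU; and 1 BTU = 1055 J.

£221.23

Heat load = 74500 MJ = 74,500,000,000 J / 1055 = 70,616,114 BTU
Gas: input = 70,616,114 / 0.93 = 75,931,305 BTU = 759.3 therm → 759.3 × £2.60 = £1,974.21
Electric: 70,616,114 BTU / 3412 = 20,700 kWh → × £0.0847 = £1,752.99
Difference = |£1,974.21 − £1,752.99| = £221.23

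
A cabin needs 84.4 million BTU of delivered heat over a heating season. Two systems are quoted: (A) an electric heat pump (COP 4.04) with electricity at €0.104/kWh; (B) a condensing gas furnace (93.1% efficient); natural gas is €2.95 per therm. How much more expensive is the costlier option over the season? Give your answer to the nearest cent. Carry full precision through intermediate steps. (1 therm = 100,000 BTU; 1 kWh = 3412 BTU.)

€2037.55

Heat load = 84.4 × 10⁶ BTU = 84,400,000 BTU
Gas: input = 84,400,000 / 0.931 = 90,655,209 BTU = 906.6 therm → 906.6 × €2.95 = €2,674.33
Heat pump: 84,400,000 BTU / 3412 = 24,740 kWh heat; / 4.04 = 6,123 kWh in → × €0.104 = €636.77
Difference = |€2,674.33 − €636.77| = €2,037.55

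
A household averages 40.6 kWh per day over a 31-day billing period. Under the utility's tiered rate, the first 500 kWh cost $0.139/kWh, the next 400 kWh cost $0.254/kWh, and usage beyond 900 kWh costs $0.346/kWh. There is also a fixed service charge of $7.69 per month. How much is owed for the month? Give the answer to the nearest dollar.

Usage = 40.6 kWh/day × 31 days = 1258.6 kWh
First 500 kWh × $0.139 = $69.50
Next 400 kWh × $0.254 = $101.60
Remaining 358.6 kWh × $0.346 = $124.08
Energy charge = $295.18; + service $7.69 = $302.87 ≈ $303

$303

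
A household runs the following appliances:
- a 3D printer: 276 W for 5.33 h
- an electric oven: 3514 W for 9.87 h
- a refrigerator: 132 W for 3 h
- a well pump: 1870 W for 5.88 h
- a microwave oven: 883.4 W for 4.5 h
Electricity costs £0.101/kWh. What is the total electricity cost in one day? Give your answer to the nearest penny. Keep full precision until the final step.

3D printer: 276 W × 5.33 h = 1,471 Wh = 1.471 kWh
electric oven: 3514 W × 9.87 h = 34,683 Wh = 34.68 kWh
refrigerator: 132 W × 3 h = 396 Wh = 0.396 kWh
well pump: 1870 W × 5.88 h = 10,996 Wh = 11 kWh
microwave oven: 883.4 W × 4.5 h = 3,975 Wh = 3.975 kWh
Total energy = 1.471 + 34.68 + 0.396 + 11 + 3.975 = 51.52 kWh
Cost = 51.52 kWh × £0.101 = £5.20

£5.20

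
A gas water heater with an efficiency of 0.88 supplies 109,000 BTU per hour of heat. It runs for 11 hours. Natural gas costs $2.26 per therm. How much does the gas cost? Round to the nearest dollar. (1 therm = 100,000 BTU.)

Heat delivered = 109,000 BTU/h × 11 h = 1,199,000 BTU
Gas input = 1,199,000 / 0.88 = 1,362,500 BTU
= 1,362,500 / 100,000 = 13.62 therm
Cost = 13.62 × $2.26/therm = $30.79 ≈ $31

$31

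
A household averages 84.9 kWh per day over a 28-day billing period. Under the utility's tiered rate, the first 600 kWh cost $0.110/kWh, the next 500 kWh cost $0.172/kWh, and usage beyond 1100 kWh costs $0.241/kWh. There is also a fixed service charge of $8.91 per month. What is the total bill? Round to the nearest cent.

Usage = 84.9 kWh/day × 28 days = 2377.2 kWh
First 600 kWh × $0.110 = $66.00
Next 500 kWh × $0.172 = $86.00
Remaining 1277.2 kWh × $0.241 = $307.81
Energy charge = $459.81; + service $8.91 = $468.72

$468.72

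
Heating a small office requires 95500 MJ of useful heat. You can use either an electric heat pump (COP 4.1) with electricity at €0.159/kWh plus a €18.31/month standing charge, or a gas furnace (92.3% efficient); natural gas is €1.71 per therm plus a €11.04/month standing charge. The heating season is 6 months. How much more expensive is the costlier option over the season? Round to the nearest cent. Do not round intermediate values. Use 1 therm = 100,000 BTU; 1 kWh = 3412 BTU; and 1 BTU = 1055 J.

€604.57

Heat load = 95500 MJ = 95,500,000,000 J / 1055 = 90,521,327 BTU
Gas: input = 90,521,327 / 0.923 = 98,072,944 BTU = 980.7 therm → 980.7 × €1.71 = €1,677.05; + 6 × €11.04 standing = €1,743.29
Heat pump: 90,521,327 BTU / 3412 = 26,530 kWh heat; / 4.1 = 6,471 kWh in → × €0.159 = €1,028.86; + 6 × €18.31 standing = €1,138.72
Difference = |€1,743.29 − €1,138.72| = €604.57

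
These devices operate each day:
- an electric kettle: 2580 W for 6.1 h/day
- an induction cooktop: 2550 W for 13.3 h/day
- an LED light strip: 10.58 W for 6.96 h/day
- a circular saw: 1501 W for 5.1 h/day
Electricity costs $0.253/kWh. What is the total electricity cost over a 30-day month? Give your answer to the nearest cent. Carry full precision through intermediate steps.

$435.53

electric kettle: 2580 W × 6.1 h × 30 d = 472,140 Wh = 472.1 kWh
induction cooktop: 2550 W × 13.3 h × 30 d = 1,017,450 Wh = 1,017 kWh
LED light strip: 10.58 W × 6.96 h × 30 d = 2,209 Wh = 2.209 kWh
circular saw: 1501 W × 5.1 h × 30 d = 229,653 Wh = 229.7 kWh
Total energy = 472.1 + 1,017 + 2.209 + 229.7 = 1,721 kWh
Cost = 1,721 kWh × $0.253 = $435.53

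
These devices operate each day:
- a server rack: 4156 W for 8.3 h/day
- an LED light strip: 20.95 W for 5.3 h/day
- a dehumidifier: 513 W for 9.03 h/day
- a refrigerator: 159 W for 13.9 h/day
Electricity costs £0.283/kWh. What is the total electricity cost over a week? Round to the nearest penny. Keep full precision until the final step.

server rack: 4156 W × 8.3 h × 7 d = 241,464 Wh = 241.5 kWh
LED light strip: 20.95 W × 5.3 h × 7 d = 777 Wh = 0.7772 kWh
dehumidifier: 513 W × 9.03 h × 7 d = 32,427 Wh = 32.43 kWh
refrigerator: 159 W × 13.9 h × 7 d = 15,471 Wh = 15.47 kWh
Total energy = 241.5 + 0.7772 + 32.43 + 15.47 = 290.1 kWh
Cost = 290.1 kWh × £0.283 = £82.11

£82.11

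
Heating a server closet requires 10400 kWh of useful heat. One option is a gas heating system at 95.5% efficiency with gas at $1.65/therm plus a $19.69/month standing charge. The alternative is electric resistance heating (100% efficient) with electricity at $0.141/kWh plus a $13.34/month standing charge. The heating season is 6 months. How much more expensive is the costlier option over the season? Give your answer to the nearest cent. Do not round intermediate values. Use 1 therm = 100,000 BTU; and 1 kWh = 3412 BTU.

Heat load = 10400 kWh × 3412 = 35,484,800 BTU
Gas: input = 35,484,800 / 0.955 = 37,156,859 BTU = 371.6 therm → 371.6 × $1.65 = $613.09; + 6 × $19.69 standing = $731.23
Electric: 35,484,800 BTU / 3412 = 10,400 kWh → × $0.141 = $1,466.40; + 6 × $13.34 standing = $1,546.44
Difference = |$731.23 − $1,546.44| = $815.21

$815.21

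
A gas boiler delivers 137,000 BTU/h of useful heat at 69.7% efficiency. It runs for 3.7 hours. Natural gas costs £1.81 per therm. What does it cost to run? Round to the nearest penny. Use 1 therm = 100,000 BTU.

Heat delivered = 137,000 BTU/h × 3.7 h = 506,900 BTU
Gas input = 506,900 / 0.697 = 727,260 BTU
= 727,260 / 100,000 = 7.273 therm
Cost = 7.273 × £1.81/therm = £13.16

£13.16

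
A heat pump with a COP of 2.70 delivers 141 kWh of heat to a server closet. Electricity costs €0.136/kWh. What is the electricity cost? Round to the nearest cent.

€7.10

Electrical input = 141 kWh / 2.70 = 52.22 kWh
Cost = 52.22 × €0.136/kWh = €7.10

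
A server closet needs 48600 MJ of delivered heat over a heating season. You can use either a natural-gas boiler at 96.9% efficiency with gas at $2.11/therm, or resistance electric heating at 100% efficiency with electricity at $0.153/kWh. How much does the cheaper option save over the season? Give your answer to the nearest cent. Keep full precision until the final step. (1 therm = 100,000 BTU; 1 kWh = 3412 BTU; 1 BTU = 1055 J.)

Heat load = 48600 MJ = 48,600,000,000 J / 1055 = 46,066,351 BTU
Gas: input = 46,066,351 / 0.969 = 47,540,094 BTU = 475.4 therm → 475.4 × $2.11 = $1,003.10
Electric: 46,066,351 BTU / 3412 = 13,500 kWh → × $0.153 = $2,065.70
Difference = |$1,003.10 − $2,065.70| = $1,062.60

$1062.60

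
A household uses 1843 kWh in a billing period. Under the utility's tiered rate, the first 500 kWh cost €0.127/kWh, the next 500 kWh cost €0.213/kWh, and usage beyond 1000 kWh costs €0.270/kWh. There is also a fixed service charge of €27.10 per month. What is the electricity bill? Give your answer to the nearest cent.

First 500 kWh × €0.127 = €63.50
Next 500 kWh × €0.213 = €106.50
Remaining 843 kWh × €0.270 = €227.61
Energy charge = €397.61; + service €27.10 = €424.71

€424.71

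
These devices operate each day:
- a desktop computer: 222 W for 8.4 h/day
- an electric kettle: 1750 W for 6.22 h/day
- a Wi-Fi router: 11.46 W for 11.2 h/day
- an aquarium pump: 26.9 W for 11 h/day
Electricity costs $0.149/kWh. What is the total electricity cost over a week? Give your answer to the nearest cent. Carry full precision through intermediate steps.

desktop computer: 222 W × 8.4 h × 7 d = 13,054 Wh = 13.05 kWh
electric kettle: 1750 W × 6.22 h × 7 d = 76,195 Wh = 76.19 kWh
Wi-Fi router: 11.46 W × 11.2 h × 7 d = 898 Wh = 0.8985 kWh
aquarium pump: 26.9 W × 11 h × 7 d = 2,071 Wh = 2.071 kWh
Total energy = 13.05 + 76.19 + 0.8985 + 2.071 = 92.22 kWh
Cost = 92.22 kWh × $0.149 = $13.74

$13.74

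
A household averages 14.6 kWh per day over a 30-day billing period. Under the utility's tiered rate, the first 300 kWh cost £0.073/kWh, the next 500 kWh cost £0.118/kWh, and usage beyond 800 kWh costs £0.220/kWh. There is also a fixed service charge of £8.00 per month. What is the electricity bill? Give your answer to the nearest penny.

Usage = 14.6 kWh/day × 30 days = 438 kWh
First 300 kWh × £0.073 = £21.90
Next 138 kWh × £0.118 = £16.28
Remaining tier: 0 kWh (not reached)
Energy charge = £38.18; + service £8.00 = £46.18

£46.18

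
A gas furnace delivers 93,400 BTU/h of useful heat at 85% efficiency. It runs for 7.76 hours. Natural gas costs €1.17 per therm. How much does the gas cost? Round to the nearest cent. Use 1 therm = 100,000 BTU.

Heat delivered = 93,400 BTU/h × 7.76 h = 724,784 BTU
Gas input = 724,784 / 0.85 = 852,687 BTU
= 852,687 / 100,000 = 8.527 therm
Cost = 8.527 × €1.17/therm = €9.98

€9.98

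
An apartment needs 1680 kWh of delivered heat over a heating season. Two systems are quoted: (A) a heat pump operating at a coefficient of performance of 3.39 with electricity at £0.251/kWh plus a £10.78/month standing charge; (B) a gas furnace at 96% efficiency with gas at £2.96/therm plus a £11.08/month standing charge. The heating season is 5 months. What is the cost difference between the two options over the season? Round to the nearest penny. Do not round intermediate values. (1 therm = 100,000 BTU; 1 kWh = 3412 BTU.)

Heat load = 1680 kWh × 3412 = 5,732,160 BTU
Gas: input = 5,732,160 / 0.96 = 5,971,000 BTU = 59.71 therm → 59.71 × £2.96 = £176.74; + 5 × £11.08 standing = £232.14
Heat pump: 5,732,160 BTU / 3412 = 1,680 kWh heat; / 3.39 = 495.6 kWh in → × £0.251 = £124.39; + 5 × £10.78 standing = £178.29
Difference = |£232.14 − £178.29| = £53.85

£53.85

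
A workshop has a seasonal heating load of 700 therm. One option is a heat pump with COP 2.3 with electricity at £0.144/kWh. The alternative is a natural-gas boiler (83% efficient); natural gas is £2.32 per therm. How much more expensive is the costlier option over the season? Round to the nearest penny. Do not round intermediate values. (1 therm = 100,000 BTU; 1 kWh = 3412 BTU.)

Heat load = 700 therm × 100,000 = 70,000,000 BTU
Gas: input = 70,000,000 / 0.83 = 84,337,349 BTU = 843.4 therm → 843.4 × £2.32 = £1,956.63
Heat pump: 70,000,000 BTU / 3412 = 20,520 kWh heat; / 2.3 = 8,920 kWh in → × £0.144 = £1,284.47
Difference = |£1,956.63 − £1,284.47| = £672.16

£672.16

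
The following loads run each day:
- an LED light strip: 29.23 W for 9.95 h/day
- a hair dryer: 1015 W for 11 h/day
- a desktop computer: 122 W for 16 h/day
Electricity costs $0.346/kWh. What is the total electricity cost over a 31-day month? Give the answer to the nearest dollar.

$144

LED light strip: 29.23 W × 9.95 h × 31 d = 9,016 Wh = 9.016 kWh
hair dryer: 1015 W × 11 h × 31 d = 346,115 Wh = 346.1 kWh
desktop computer: 122 W × 16 h × 31 d = 60,512 Wh = 60.51 kWh
Total energy = 9.016 + 346.1 + 60.51 = 415.6 kWh
Cost = 415.6 kWh × $0.346 = $143.81 ≈ $144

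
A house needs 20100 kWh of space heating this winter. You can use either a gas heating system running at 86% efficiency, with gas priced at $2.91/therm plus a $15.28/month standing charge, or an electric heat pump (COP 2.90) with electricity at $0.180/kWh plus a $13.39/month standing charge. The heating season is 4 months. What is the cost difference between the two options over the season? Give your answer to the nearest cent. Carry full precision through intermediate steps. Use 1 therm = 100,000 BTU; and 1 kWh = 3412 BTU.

Heat load = 20100 kWh × 3412 = 68,581,200 BTU
Gas: input = 68,581,200 / 0.860 = 79,745,581 BTU = 797.5 therm → 797.5 × $2.91 = $2,320.60; + 4 × $15.28 standing = $2,381.72
Heat pump: 68,581,200 BTU / 3412 = 20,100 kWh heat; / 2.90 = 6,931 kWh in → × $0.180 = $1,247.59; + 4 × $13.39 standing = $1,301.15
Difference = |$2,381.72 − $1,301.15| = $1,080.57

$1080.57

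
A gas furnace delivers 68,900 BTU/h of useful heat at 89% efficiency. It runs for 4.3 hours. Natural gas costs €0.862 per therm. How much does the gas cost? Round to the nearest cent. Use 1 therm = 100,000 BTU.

€2.87

Heat delivered = 68,900 BTU/h × 4.3 h = 296,270 BTU
Gas input = 296,270 / 0.89 = 332,888 BTU
= 332,888 / 100,000 = 3.329 therm
Cost = 3.329 × €0.862/therm = €2.87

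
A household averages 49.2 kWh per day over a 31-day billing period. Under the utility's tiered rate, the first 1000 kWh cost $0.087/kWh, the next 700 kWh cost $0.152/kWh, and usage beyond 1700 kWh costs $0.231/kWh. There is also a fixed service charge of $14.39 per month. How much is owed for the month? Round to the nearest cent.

$181.22

Usage = 49.2 kWh/day × 31 days = 1525.2 kWh
First 1000 kWh × $0.087 = $87.00
Next 525.2 kWh × $0.152 = $79.83
Remaining tier: 0 kWh (not reached)
Energy charge = $166.83; + service $14.39 = $181.22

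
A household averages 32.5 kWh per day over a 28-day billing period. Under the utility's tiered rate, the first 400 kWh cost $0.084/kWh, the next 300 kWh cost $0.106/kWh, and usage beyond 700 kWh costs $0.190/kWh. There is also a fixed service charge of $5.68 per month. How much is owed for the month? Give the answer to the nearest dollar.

$111

Usage = 32.5 kWh/day × 28 days = 910 kWh
First 400 kWh × $0.084 = $33.60
Next 300 kWh × $0.106 = $31.80
Remaining 210 kWh × $0.190 = $39.90
Energy charge = $105.30; + service $5.68 = $110.98 ≈ $111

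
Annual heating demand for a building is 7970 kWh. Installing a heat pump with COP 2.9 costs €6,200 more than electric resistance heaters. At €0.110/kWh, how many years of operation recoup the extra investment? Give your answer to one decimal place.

Resistance: 7970 kWh × €0.110 = €876.70/yr
Heat pump: 7970 / 2.9 = 2748 kWh in → × €0.110 = €302.31/yr
Annual savings = €574.39
Payback = €6,200 / €574.39 = 10.8 years

10.8 years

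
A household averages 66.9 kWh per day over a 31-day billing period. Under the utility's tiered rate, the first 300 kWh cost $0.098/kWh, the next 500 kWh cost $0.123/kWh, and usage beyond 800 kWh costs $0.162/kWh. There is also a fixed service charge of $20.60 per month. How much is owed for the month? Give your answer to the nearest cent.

$317.87

Usage = 66.9 kWh/day × 31 days = 2073.9 kWh
First 300 kWh × $0.098 = $29.40
Next 500 kWh × $0.123 = $61.50
Remaining 1273.9 kWh × $0.162 = $206.37
Energy charge = $297.27; + service $20.60 = $317.87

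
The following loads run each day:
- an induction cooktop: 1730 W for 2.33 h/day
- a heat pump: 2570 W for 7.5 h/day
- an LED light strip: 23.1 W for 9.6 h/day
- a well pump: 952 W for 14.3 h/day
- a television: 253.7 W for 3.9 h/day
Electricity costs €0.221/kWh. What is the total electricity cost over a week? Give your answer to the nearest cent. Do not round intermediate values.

induction cooktop: 1730 W × 2.33 h × 7 d = 28,216 Wh = 28.22 kWh
heat pump: 2570 W × 7.5 h × 7 d = 134,925 Wh = 134.9 kWh
LED light strip: 23.1 W × 9.6 h × 7 d = 1,552 Wh = 1.552 kWh
well pump: 952 W × 14.3 h × 7 d = 95,295 Wh = 95.3 kWh
television: 253.7 W × 3.9 h × 7 d = 6,926 Wh = 6.926 kWh
Total energy = 28.22 + 134.9 + 1.552 + 95.3 + 6.926 = 266.9 kWh
Cost = 266.9 kWh × €0.221 = €58.99

€58.99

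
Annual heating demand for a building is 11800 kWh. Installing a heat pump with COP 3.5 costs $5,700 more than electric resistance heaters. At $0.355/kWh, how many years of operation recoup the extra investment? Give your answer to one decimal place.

Resistance: 11800 kWh × $0.355 = $4,189.00/yr
Heat pump: 11800 / 3.5 = 3371 kWh in → × $0.355 = $1,196.86/yr
Annual savings = $2,992.14
Payback = $5,700 / $2,992.14 = 1.9 years

1.9 years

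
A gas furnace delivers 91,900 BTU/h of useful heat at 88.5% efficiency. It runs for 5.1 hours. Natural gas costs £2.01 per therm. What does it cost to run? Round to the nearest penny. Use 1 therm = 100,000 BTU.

£10.64

Heat delivered = 91,900 BTU/h × 5.1 h = 468,690 BTU
Gas input = 468,690 / 0.885 = 529,593 BTU
= 529,593 / 100,000 = 5.296 therm
Cost = 5.296 × £2.01/therm = £10.64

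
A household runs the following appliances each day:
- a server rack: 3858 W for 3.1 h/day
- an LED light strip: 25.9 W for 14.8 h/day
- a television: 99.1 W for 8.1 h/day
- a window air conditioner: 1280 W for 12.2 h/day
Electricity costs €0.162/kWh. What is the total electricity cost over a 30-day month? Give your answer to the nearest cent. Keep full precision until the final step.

server rack: 3858 W × 3.1 h × 30 d = 358,794 Wh = 358.8 kWh
LED light strip: 25.9 W × 14.8 h × 30 d = 11,500 Wh = 11.5 kWh
television: 99.1 W × 8.1 h × 30 d = 24,081 Wh = 24.08 kWh
window air conditioner: 1280 W × 12.2 h × 30 d = 468,480 Wh = 468.5 kWh
Total energy = 358.8 + 11.5 + 24.08 + 468.5 = 862.9 kWh
Cost = 862.9 kWh × €0.162 = €139.78

€139.78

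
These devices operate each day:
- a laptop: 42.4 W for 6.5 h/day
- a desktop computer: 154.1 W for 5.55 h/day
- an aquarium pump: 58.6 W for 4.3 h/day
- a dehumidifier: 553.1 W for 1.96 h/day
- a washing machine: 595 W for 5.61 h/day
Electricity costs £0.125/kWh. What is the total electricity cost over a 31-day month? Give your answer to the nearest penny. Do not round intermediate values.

laptop: 42.4 W × 6.5 h × 31 d = 8,544 Wh = 8.544 kWh
desktop computer: 154.1 W × 5.55 h × 31 d = 26,513 Wh = 26.51 kWh
aquarium pump: 58.6 W × 4.3 h × 31 d = 7,811 Wh = 7.811 kWh
dehumidifier: 553.1 W × 1.96 h × 31 d = 33,606 Wh = 33.61 kWh
washing machine: 595 W × 5.61 h × 31 d = 103,476 Wh = 103.5 kWh
Total energy = 8.544 + 26.51 + 7.811 + 33.61 + 103.5 = 180 kWh
Cost = 180 kWh × £0.125 = £22.49

£22.49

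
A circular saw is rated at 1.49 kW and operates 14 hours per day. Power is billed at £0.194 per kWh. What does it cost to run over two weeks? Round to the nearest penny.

£56.66

Energy = 1490 W × 14 h/day × 14 days = 292,040 Wh = 292 kWh
Cost = 292 kWh × £0.194/kWh = £56.66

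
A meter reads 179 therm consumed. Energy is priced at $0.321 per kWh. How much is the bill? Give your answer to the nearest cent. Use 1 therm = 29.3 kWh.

179 therm × (29.3 kWh/therm) = 5,245 kWh
Cost = 5,245 kWh × $0.321/kWh = $1,683.55

$1683.55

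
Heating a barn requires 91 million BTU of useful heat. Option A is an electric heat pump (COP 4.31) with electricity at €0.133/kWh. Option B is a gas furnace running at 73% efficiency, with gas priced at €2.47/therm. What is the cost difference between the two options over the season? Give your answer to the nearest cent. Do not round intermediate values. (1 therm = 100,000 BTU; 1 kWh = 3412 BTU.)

Heat load = 91 × 10⁶ BTU = 91,000,000 BTU
Gas: input = 91,000,000 / 0.73 = 124,657,534 BTU = 1,247 therm → 1,247 × €2.47 = €3,079.04
Heat pump: 91,000,000 BTU / 3412 = 26,670 kWh heat; / 4.31 = 6,188 kWh in → × €0.133 = €823.01
Difference = |€3,079.04 − €823.01| = €2,256.03

€2256.03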